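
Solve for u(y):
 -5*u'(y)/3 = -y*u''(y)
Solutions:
 u(y) = C1 + C2*y^(8/3)


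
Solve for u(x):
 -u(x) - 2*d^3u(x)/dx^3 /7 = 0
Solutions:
 u(x) = C3*exp(-2^(2/3)*7^(1/3)*x/2) + (C1*sin(2^(2/3)*sqrt(3)*7^(1/3)*x/4) + C2*cos(2^(2/3)*sqrt(3)*7^(1/3)*x/4))*exp(2^(2/3)*7^(1/3)*x/4)


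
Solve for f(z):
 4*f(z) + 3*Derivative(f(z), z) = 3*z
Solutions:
 f(z) = C1*exp(-4*z/3) + 3*z/4 - 9/16


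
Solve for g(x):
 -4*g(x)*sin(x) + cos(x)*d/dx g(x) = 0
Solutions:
 g(x) = C1/cos(x)^4


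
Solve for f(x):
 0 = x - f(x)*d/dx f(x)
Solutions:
 f(x) = -sqrt(C1 + x^2)
 f(x) = sqrt(C1 + x^2)


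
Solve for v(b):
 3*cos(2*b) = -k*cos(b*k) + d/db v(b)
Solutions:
 v(b) = C1 + 3*sin(2*b)/2 + sin(b*k)


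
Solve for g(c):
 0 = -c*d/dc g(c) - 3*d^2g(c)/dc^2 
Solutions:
 g(c) = C1 + C2*erf(sqrt(6)*c/6)


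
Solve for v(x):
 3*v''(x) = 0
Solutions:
 v(x) = C1 + C2*x


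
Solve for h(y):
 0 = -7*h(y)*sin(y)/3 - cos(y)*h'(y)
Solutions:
 h(y) = C1*cos(y)^(7/3)


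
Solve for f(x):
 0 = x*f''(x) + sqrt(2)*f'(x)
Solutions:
 f(x) = C1 + C2*x^(1 - sqrt(2))


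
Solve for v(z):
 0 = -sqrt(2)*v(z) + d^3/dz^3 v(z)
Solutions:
 v(z) = C3*exp(2^(1/6)*z) + (C1*sin(2^(1/6)*sqrt(3)*z/2) + C2*cos(2^(1/6)*sqrt(3)*z/2))*exp(-2^(1/6)*z/2)


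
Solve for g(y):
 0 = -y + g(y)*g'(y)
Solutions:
 g(y) = -sqrt(C1 + y^2)
 g(y) = sqrt(C1 + y^2)


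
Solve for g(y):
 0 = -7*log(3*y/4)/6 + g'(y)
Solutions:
 g(y) = C1 + 7*y*log(y)/6 - 7*y*log(2)/3 - 7*y/6 + 7*y*log(3)/6


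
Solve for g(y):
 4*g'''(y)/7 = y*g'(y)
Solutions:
 g(y) = C1 + Integral(C2*airyai(14^(1/3)*y/2) + C3*airybi(14^(1/3)*y/2), y)


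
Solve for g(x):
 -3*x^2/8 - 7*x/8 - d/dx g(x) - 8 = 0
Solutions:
 g(x) = C1 - x^3/8 - 7*x^2/16 - 8*x


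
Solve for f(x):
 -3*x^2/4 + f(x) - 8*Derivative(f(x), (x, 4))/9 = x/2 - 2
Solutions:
 f(x) = C1*exp(-2^(1/4)*sqrt(3)*x/2) + C2*exp(2^(1/4)*sqrt(3)*x/2) + C3*sin(2^(1/4)*sqrt(3)*x/2) + C4*cos(2^(1/4)*sqrt(3)*x/2) + 3*x^2/4 + x/2 - 2


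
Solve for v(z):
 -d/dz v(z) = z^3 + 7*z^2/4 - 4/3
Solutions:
 v(z) = C1 - z^4/4 - 7*z^3/12 + 4*z/3


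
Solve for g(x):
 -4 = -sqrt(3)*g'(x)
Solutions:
 g(x) = C1 + 4*sqrt(3)*x/3


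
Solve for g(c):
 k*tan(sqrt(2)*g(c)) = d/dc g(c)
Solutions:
 g(c) = sqrt(2)*(pi - asin(C1*exp(sqrt(2)*c*k)))/2
 g(c) = sqrt(2)*asin(C1*exp(sqrt(2)*c*k))/2


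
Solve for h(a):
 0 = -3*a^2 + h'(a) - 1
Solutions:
 h(a) = C1 + a^3 + a


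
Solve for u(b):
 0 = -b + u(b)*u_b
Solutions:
 u(b) = -sqrt(C1 + b^2)
 u(b) = sqrt(C1 + b^2)


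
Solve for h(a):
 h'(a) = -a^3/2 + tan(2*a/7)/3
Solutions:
 h(a) = C1 - a^4/8 - 7*log(cos(2*a/7))/6


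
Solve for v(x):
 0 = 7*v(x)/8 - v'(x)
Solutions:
 v(x) = C1*exp(7*x/8)


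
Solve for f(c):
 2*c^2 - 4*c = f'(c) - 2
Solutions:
 f(c) = C1 + 2*c^3/3 - 2*c^2 + 2*c


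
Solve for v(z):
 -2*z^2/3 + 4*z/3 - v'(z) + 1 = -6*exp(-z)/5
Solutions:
 v(z) = C1 - 2*z^3/9 + 2*z^2/3 + z - 6*exp(-z)/5


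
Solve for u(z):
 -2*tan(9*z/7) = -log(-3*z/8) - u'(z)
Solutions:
 u(z) = C1 - z*log(-z) - z*log(3) + z + 3*z*log(2) - 14*log(cos(9*z/7))/9


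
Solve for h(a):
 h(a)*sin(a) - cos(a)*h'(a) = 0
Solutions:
 h(a) = C1/cos(a)


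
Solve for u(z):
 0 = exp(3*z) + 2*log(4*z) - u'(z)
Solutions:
 u(z) = C1 + 2*z*log(z) + 2*z*(-1 + 2*log(2)) + exp(3*z)/3


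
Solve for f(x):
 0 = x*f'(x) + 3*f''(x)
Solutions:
 f(x) = C1 + C2*erf(sqrt(6)*x/6)


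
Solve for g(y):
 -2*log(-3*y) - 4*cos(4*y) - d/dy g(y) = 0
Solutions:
 g(y) = C1 - 2*y*log(-y) - 2*y*log(3) + 2*y - sin(4*y)


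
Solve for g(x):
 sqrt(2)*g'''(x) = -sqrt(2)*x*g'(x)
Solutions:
 g(x) = C1 + Integral(C2*airyai(-x) + C3*airybi(-x), x)


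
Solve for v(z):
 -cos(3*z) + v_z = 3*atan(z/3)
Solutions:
 v(z) = C1 + 3*z*atan(z/3) - 9*log(z^2 + 9)/2 + sin(3*z)/3


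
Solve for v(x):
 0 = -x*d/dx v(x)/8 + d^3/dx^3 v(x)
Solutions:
 v(x) = C1 + Integral(C2*airyai(x/2) + C3*airybi(x/2), x)


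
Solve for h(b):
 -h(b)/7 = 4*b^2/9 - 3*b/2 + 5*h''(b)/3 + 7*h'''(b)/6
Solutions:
 h(b) = C1*exp(b*(-20 + 100/(9*sqrt(17969) + 1567)^(1/3) + (9*sqrt(17969) + 1567)^(1/3))/42)*sin(sqrt(3)*b*(-(9*sqrt(17969) + 1567)^(1/3) + 100/(9*sqrt(17969) + 1567)^(1/3))/42) + C2*exp(b*(-20 + 100/(9*sqrt(17969) + 1567)^(1/3) + (9*sqrt(17969) + 1567)^(1/3))/42)*cos(sqrt(3)*b*(-(9*sqrt(17969) + 1567)^(1/3) + 100/(9*sqrt(17969) + 1567)^(1/3))/42) + C3*exp(-b*(100/(9*sqrt(17969) + 1567)^(1/3) + 10 + (9*sqrt(17969) + 1567)^(1/3))/21) - 28*b^2/9 + 21*b/2 + 1960/27


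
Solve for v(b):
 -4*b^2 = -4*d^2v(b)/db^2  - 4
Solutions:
 v(b) = C1 + C2*b + b^4/12 - b^2/2


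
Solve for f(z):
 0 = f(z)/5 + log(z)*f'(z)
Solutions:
 f(z) = C1*exp(-li(z)/5)


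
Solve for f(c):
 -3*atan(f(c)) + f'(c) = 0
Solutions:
 Integral(1/atan(_y), (_y, f(c))) = C1 + 3*c


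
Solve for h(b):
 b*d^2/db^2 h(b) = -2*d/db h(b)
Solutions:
 h(b) = C1 + C2/b


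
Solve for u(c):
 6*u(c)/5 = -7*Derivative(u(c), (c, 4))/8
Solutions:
 u(c) = (C1*sin(sqrt(2)*3^(1/4)*35^(3/4)*c/35) + C2*cos(sqrt(2)*3^(1/4)*35^(3/4)*c/35))*exp(-sqrt(2)*3^(1/4)*35^(3/4)*c/35) + (C3*sin(sqrt(2)*3^(1/4)*35^(3/4)*c/35) + C4*cos(sqrt(2)*3^(1/4)*35^(3/4)*c/35))*exp(sqrt(2)*3^(1/4)*35^(3/4)*c/35)


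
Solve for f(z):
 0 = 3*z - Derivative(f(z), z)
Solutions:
 f(z) = C1 + 3*z^2/2


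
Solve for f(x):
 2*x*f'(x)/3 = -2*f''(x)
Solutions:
 f(x) = C1 + C2*erf(sqrt(6)*x/6)


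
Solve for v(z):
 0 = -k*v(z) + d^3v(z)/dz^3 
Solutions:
 v(z) = C1*exp(k^(1/3)*z) + C2*exp(k^(1/3)*z*(-1 + sqrt(3)*I)/2) + C3*exp(-k^(1/3)*z*(1 + sqrt(3)*I)/2)


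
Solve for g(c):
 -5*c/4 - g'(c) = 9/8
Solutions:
 g(c) = C1 - 5*c^2/8 - 9*c/8


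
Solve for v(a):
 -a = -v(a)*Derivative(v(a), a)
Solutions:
 v(a) = -sqrt(C1 + a^2)
 v(a) = sqrt(C1 + a^2)


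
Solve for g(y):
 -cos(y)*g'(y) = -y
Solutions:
 g(y) = C1 + Integral(y/cos(y), y)


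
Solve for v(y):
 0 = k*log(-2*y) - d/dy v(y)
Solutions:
 v(y) = C1 + k*y*log(-y) + k*y*(-1 + log(2))


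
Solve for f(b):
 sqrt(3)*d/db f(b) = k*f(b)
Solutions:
 f(b) = C1*exp(sqrt(3)*b*k/3)


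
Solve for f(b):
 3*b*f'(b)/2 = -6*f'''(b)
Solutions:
 f(b) = C1 + Integral(C2*airyai(-2^(1/3)*b/2) + C3*airybi(-2^(1/3)*b/2), b)


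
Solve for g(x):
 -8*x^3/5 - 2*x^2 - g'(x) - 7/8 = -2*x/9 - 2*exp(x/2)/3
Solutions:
 g(x) = C1 - 2*x^4/5 - 2*x^3/3 + x^2/9 - 7*x/8 + 4*exp(x/2)/3


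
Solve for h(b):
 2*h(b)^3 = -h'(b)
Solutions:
 h(b) = -sqrt(2)*sqrt(-1/(C1 - 2*b))/2
 h(b) = sqrt(2)*sqrt(-1/(C1 - 2*b))/2


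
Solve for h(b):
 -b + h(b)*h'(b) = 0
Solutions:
 h(b) = -sqrt(C1 + b^2)
 h(b) = sqrt(C1 + b^2)


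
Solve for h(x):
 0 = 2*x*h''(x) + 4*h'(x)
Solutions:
 h(x) = C1 + C2/x


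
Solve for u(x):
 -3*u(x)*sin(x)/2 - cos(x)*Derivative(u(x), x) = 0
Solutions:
 u(x) = C1*cos(x)^(3/2)


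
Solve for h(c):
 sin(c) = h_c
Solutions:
 h(c) = C1 - cos(c)


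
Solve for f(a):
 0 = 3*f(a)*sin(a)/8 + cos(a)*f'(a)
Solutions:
 f(a) = C1*cos(a)^(3/8)


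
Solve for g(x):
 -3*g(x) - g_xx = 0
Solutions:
 g(x) = C1*sin(sqrt(3)*x) + C2*cos(sqrt(3)*x)


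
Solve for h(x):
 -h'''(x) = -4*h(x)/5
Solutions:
 h(x) = C3*exp(10^(2/3)*x/5) + (C1*sin(10^(2/3)*sqrt(3)*x/10) + C2*cos(10^(2/3)*sqrt(3)*x/10))*exp(-10^(2/3)*x/10)


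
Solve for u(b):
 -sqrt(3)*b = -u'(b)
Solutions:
 u(b) = C1 + sqrt(3)*b^2/2


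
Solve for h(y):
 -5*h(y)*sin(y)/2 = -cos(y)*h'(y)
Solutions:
 h(y) = C1/cos(y)^(5/2)


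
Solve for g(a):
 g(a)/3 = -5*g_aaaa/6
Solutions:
 g(a) = (C1*sin(10^(3/4)*a/10) + C2*cos(10^(3/4)*a/10))*exp(-10^(3/4)*a/10) + (C3*sin(10^(3/4)*a/10) + C4*cos(10^(3/4)*a/10))*exp(10^(3/4)*a/10)


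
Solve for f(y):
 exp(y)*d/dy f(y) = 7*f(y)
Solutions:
 f(y) = C1*exp(-7*exp(-y))


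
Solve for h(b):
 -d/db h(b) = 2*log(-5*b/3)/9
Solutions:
 h(b) = C1 - 2*b*log(-b)/9 + 2*b*(-log(5) + 1 + log(3))/9


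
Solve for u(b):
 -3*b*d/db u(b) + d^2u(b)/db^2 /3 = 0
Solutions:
 u(b) = C1 + C2*erfi(3*sqrt(2)*b/2)


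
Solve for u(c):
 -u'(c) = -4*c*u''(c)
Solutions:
 u(c) = C1 + C2*c^(5/4)


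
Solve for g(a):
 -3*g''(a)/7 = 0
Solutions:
 g(a) = C1 + C2*a


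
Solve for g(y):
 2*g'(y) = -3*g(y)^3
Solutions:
 g(y) = -sqrt(-1/(C1 - 3*y))
 g(y) = sqrt(-1/(C1 - 3*y))


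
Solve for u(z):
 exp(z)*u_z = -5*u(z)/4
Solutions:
 u(z) = C1*exp(5*exp(-z)/4)


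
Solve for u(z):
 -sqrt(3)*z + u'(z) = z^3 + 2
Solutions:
 u(z) = C1 + z^4/4 + sqrt(3)*z^2/2 + 2*z


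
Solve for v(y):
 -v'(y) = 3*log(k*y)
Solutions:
 v(y) = C1 - 3*y*log(k*y) + 3*y


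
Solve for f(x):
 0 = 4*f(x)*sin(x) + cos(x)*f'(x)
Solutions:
 f(x) = C1*cos(x)^4


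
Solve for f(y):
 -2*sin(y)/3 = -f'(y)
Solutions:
 f(y) = C1 - 2*cos(y)/3


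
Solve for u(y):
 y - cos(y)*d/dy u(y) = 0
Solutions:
 u(y) = C1 + Integral(y/cos(y), y)


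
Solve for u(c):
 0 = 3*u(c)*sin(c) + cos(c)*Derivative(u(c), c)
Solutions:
 u(c) = C1*cos(c)^3


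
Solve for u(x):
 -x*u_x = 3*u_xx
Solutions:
 u(x) = C1 + C2*erf(sqrt(6)*x/6)


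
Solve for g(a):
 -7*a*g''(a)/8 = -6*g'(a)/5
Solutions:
 g(a) = C1 + C2*a^(83/35)


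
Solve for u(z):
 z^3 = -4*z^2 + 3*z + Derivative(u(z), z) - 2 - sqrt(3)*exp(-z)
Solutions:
 u(z) = C1 + z^4/4 + 4*z^3/3 - 3*z^2/2 + 2*z - sqrt(3)*exp(-z)


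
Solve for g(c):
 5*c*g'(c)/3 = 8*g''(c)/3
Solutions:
 g(c) = C1 + C2*erfi(sqrt(5)*c/4)


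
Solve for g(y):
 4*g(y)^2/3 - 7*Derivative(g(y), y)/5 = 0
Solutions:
 g(y) = -21/(C1 + 20*y)


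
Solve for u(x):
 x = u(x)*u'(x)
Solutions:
 u(x) = -sqrt(C1 + x^2)
 u(x) = sqrt(C1 + x^2)


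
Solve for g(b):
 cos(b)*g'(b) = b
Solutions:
 g(b) = C1 + Integral(b/cos(b), b)


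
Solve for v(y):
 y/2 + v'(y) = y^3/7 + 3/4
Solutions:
 v(y) = C1 + y^4/28 - y^2/4 + 3*y/4


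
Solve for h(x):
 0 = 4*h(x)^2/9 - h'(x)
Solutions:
 h(x) = -9/(C1 + 4*x)


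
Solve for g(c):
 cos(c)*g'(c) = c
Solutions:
 g(c) = C1 + Integral(c/cos(c), c)


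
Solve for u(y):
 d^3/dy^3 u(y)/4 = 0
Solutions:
 u(y) = C1 + C2*y + C3*y^2


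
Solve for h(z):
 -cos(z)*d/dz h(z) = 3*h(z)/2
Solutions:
 h(z) = C1*(sin(z) - 1)^(3/4)/(sin(z) + 1)^(3/4)


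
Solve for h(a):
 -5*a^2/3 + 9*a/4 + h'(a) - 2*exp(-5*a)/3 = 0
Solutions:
 h(a) = C1 + 5*a^3/9 - 9*a^2/8 - 2*exp(-5*a)/15


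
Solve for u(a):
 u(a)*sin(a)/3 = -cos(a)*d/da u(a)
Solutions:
 u(a) = C1*cos(a)^(1/3)


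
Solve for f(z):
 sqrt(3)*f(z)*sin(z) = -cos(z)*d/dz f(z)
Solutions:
 f(z) = C1*cos(z)^(sqrt(3))


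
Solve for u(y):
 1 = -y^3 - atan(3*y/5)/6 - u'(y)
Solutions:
 u(y) = C1 - y^4/4 - y*atan(3*y/5)/6 - y + 5*log(9*y^2 + 25)/36


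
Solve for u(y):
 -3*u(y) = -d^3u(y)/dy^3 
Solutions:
 u(y) = C3*exp(3^(1/3)*y) + (C1*sin(3^(5/6)*y/2) + C2*cos(3^(5/6)*y/2))*exp(-3^(1/3)*y/2)


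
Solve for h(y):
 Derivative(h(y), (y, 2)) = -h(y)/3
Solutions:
 h(y) = C1*sin(sqrt(3)*y/3) + C2*cos(sqrt(3)*y/3)


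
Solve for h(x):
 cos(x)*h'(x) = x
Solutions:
 h(x) = C1 + Integral(x/cos(x), x)


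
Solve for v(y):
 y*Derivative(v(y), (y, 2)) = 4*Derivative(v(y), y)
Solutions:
 v(y) = C1 + C2*y^5


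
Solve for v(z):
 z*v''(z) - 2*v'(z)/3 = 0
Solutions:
 v(z) = C1 + C2*z^(5/3)


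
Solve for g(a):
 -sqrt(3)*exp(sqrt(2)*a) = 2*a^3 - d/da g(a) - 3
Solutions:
 g(a) = C1 + a^4/2 - 3*a + sqrt(6)*exp(sqrt(2)*a)/2


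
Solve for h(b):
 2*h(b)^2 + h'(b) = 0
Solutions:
 h(b) = 1/(C1 + 2*b)


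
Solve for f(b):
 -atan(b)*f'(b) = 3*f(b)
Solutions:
 f(b) = C1*exp(-3*Integral(1/atan(b), b))


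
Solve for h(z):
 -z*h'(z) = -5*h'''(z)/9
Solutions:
 h(z) = C1 + Integral(C2*airyai(15^(2/3)*z/5) + C3*airybi(15^(2/3)*z/5), z)


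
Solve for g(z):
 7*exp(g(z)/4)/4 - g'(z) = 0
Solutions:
 g(z) = 4*log(-1/(C1 + 7*z)) + 16*log(2)


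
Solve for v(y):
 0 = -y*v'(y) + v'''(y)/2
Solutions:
 v(y) = C1 + Integral(C2*airyai(2^(1/3)*y) + C3*airybi(2^(1/3)*y), y)


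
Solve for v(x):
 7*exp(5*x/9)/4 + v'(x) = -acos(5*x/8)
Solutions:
 v(x) = C1 - x*acos(5*x/8) + sqrt(64 - 25*x^2)/5 - 63*exp(5*x/9)/20


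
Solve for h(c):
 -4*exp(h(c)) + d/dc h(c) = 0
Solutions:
 h(c) = log(-1/(C1 + 4*c))


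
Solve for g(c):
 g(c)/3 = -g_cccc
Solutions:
 g(c) = (C1*sin(sqrt(2)*3^(3/4)*c/6) + C2*cos(sqrt(2)*3^(3/4)*c/6))*exp(-sqrt(2)*3^(3/4)*c/6) + (C3*sin(sqrt(2)*3^(3/4)*c/6) + C4*cos(sqrt(2)*3^(3/4)*c/6))*exp(sqrt(2)*3^(3/4)*c/6)


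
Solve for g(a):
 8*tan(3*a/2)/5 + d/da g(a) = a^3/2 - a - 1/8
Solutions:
 g(a) = C1 + a^4/8 - a^2/2 - a/8 + 16*log(cos(3*a/2))/15


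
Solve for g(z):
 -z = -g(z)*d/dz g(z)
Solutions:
 g(z) = -sqrt(C1 + z^2)
 g(z) = sqrt(C1 + z^2)


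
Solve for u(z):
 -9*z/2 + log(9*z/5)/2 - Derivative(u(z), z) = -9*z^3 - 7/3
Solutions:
 u(z) = C1 + 9*z^4/4 - 9*z^2/4 + z*log(z)/2 - z*log(5)/2 + z*log(3) + 11*z/6


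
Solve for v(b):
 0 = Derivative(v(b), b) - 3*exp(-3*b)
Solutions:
 v(b) = C1 - exp(-3*b)


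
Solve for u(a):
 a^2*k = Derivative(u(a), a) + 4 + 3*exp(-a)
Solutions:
 u(a) = C1 + a^3*k/3 - 4*a + 3*exp(-a)


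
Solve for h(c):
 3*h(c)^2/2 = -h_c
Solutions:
 h(c) = 2/(C1 + 3*c)


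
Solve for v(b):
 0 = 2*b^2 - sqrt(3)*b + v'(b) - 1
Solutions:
 v(b) = C1 - 2*b^3/3 + sqrt(3)*b^2/2 + b


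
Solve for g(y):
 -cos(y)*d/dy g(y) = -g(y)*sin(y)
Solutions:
 g(y) = C1/cos(y)


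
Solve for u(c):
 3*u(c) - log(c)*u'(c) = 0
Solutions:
 u(c) = C1*exp(3*li(c))


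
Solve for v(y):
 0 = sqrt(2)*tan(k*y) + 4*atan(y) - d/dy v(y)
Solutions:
 v(y) = C1 + 4*y*atan(y) + sqrt(2)*Piecewise((-log(cos(k*y))/k, Ne(k, 0)), (0, True)) - 2*log(y^2 + 1)


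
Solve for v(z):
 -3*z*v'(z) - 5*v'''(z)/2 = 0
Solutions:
 v(z) = C1 + Integral(C2*airyai(-5^(2/3)*6^(1/3)*z/5) + C3*airybi(-5^(2/3)*6^(1/3)*z/5), z)


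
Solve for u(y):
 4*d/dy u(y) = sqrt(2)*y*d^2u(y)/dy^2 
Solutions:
 u(y) = C1 + C2*y^(1 + 2*sqrt(2))


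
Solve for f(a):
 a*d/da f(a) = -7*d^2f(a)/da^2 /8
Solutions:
 f(a) = C1 + C2*erf(2*sqrt(7)*a/7)


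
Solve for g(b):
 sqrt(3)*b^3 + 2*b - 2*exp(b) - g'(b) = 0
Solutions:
 g(b) = C1 + sqrt(3)*b^4/4 + b^2 - 2*exp(b)


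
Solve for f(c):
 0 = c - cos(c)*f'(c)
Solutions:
 f(c) = C1 + Integral(c/cos(c), c)


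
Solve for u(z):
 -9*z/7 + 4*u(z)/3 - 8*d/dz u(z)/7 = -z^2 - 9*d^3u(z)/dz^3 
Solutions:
 u(z) = C1*exp(2^(1/3)*z*(4*2^(1/3)/(sqrt(191793)/441 + 1)^(1/3) + 21*(sqrt(191793)/441 + 1)^(1/3))/126)*sin(sqrt(3)*z*(-21*(2*sqrt(191793)/441 + 2)^(1/3) + 8/(2*sqrt(191793)/441 + 2)^(1/3))/126) + C2*exp(2^(1/3)*z*(4*2^(1/3)/(sqrt(191793)/441 + 1)^(1/3) + 21*(sqrt(191793)/441 + 1)^(1/3))/126)*cos(sqrt(3)*z*(-21*(2*sqrt(191793)/441 + 2)^(1/3) + 8/(2*sqrt(191793)/441 + 2)^(1/3))/126) + C3*exp(-2^(1/3)*z*(4*2^(1/3)/(sqrt(191793)/441 + 1)^(1/3) + 21*(sqrt(191793)/441 + 1)^(1/3))/63) - 3*z^2/4 - 9*z/28 - 27/98


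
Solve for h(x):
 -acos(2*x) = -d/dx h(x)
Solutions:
 h(x) = C1 + x*acos(2*x) - sqrt(1 - 4*x^2)/2


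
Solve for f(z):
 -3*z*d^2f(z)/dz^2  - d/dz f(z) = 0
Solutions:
 f(z) = C1 + C2*z^(2/3)


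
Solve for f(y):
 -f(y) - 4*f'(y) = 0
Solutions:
 f(y) = C1*exp(-y/4)


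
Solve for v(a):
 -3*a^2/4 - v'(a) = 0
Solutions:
 v(a) = C1 - a^3/4


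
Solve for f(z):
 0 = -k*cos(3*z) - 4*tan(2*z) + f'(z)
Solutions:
 f(z) = C1 + k*sin(3*z)/3 - 2*log(cos(2*z))


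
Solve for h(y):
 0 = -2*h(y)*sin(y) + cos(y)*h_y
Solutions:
 h(y) = C1/cos(y)^2


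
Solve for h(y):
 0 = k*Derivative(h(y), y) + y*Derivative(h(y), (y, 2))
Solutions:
 h(y) = C1 + y^(1 - re(k))*(C2*sin(log(y)*Abs(im(k))) + C3*cos(log(y)*im(k)))


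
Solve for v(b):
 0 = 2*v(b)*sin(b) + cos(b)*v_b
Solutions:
 v(b) = C1*cos(b)^2


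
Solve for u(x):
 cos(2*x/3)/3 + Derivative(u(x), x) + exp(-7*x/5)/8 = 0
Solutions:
 u(x) = C1 - sin(2*x/3)/2 + 5*exp(-7*x/5)/56


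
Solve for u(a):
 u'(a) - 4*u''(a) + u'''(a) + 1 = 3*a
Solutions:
 u(a) = C1 + C2*exp(a*(2 - sqrt(3))) + C3*exp(a*(sqrt(3) + 2)) + 3*a^2/2 + 11*a


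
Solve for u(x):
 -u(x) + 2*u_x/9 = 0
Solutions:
 u(x) = C1*exp(9*x/2)


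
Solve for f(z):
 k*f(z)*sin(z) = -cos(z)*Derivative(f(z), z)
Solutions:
 f(z) = C1*exp(k*log(cos(z)))


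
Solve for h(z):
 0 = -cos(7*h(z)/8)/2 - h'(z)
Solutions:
 z/2 - 4*log(sin(7*h(z)/8) - 1)/7 + 4*log(sin(7*h(z)/8) + 1)/7 = C1


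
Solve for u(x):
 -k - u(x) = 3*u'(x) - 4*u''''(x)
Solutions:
 u(x) = C1*exp(x*(-4 - (1 + 3*sqrt(57))^(1/3) + 8/(1 + 3*sqrt(57))^(1/3))/12)*sin(sqrt(3)*x*(8/(1 + 3*sqrt(57))^(1/3) + (1 + 3*sqrt(57))^(1/3))/12) + C2*exp(x*(-4 - (1 + 3*sqrt(57))^(1/3) + 8/(1 + 3*sqrt(57))^(1/3))/12)*cos(sqrt(3)*x*(8/(1 + 3*sqrt(57))^(1/3) + (1 + 3*sqrt(57))^(1/3))/12) + C3*exp(x) + C4*exp(x*(-8/(1 + 3*sqrt(57))^(1/3) - 2 + (1 + 3*sqrt(57))^(1/3))/6) - k


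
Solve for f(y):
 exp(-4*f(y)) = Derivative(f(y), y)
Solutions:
 f(y) = log(-I*(C1 + 4*y)^(1/4))
 f(y) = log(I*(C1 + 4*y)^(1/4))
 f(y) = log(-(C1 + 4*y)^(1/4))
 f(y) = log(C1 + 4*y)/4


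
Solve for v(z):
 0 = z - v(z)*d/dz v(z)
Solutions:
 v(z) = -sqrt(C1 + z^2)
 v(z) = sqrt(C1 + z^2)


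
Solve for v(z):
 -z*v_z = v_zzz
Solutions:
 v(z) = C1 + Integral(C2*airyai(-z) + C3*airybi(-z), z)


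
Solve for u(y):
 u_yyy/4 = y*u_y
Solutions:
 u(y) = C1 + Integral(C2*airyai(2^(2/3)*y) + C3*airybi(2^(2/3)*y), y)


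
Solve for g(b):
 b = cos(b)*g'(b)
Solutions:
 g(b) = C1 + Integral(b/cos(b), b)


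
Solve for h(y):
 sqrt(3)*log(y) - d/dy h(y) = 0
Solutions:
 h(y) = C1 + sqrt(3)*y*log(y) - sqrt(3)*y


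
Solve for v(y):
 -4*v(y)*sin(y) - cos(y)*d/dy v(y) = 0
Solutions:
 v(y) = C1*cos(y)^4


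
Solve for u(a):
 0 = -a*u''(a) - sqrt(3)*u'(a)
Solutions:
 u(a) = C1 + C2*a^(1 - sqrt(3))


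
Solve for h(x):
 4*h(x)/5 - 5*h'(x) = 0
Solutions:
 h(x) = C1*exp(4*x/25)


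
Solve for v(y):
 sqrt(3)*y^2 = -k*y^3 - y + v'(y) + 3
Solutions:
 v(y) = C1 + k*y^4/4 + sqrt(3)*y^3/3 + y^2/2 - 3*y


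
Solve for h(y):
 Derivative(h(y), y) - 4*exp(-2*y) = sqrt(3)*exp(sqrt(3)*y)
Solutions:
 h(y) = C1 + exp(sqrt(3)*y) - 2*exp(-2*y)


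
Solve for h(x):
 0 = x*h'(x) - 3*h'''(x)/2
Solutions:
 h(x) = C1 + Integral(C2*airyai(2^(1/3)*3^(2/3)*x/3) + C3*airybi(2^(1/3)*3^(2/3)*x/3), x)


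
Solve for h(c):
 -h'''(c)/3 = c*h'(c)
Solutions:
 h(c) = C1 + Integral(C2*airyai(-3^(1/3)*c) + C3*airybi(-3^(1/3)*c), c)


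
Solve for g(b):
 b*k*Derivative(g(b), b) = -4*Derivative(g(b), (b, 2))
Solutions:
 g(b) = Piecewise((-sqrt(2)*sqrt(pi)*C1*erf(sqrt(2)*b*sqrt(k)/4)/sqrt(k) - C2, (k > 0) | (k < 0)), (-C1*b - C2, True))


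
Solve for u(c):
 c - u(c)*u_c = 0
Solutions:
 u(c) = -sqrt(C1 + c^2)
 u(c) = sqrt(C1 + c^2)


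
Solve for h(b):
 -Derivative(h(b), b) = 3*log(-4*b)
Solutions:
 h(b) = C1 - 3*b*log(-b) + 3*b*(1 - 2*log(2))


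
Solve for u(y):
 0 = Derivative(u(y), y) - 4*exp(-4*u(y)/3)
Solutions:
 u(y) = 3*log(-I*(C1 + 16*y/3)^(1/4))
 u(y) = 3*log(I*(C1 + 16*y/3)^(1/4))
 u(y) = 3*log(-(C1 + 16*y/3)^(1/4))
 u(y) = 3*log(C1 + 16*y/3)/4


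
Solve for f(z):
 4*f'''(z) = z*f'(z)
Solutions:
 f(z) = C1 + Integral(C2*airyai(2^(1/3)*z/2) + C3*airybi(2^(1/3)*z/2), z)


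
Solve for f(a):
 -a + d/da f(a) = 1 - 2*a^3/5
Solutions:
 f(a) = C1 - a^4/10 + a^2/2 + a


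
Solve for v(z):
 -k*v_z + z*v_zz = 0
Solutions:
 v(z) = C1 + z^(re(k) + 1)*(C2*sin(log(z)*Abs(im(k))) + C3*cos(log(z)*im(k)))


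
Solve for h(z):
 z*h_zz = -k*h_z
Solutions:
 h(z) = C1 + z^(1 - re(k))*(C2*sin(log(z)*Abs(im(k))) + C3*cos(log(z)*im(k)))


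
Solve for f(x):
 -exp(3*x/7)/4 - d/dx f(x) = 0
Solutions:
 f(x) = C1 - 7*exp(3*x/7)/12


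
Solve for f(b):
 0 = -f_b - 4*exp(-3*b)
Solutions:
 f(b) = C1 + 4*exp(-3*b)/3


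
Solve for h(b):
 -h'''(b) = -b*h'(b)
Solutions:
 h(b) = C1 + Integral(C2*airyai(b) + C3*airybi(b), b)


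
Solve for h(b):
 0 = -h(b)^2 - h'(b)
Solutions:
 h(b) = 1/(C1 + b)


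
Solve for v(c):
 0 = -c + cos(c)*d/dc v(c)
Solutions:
 v(c) = C1 + Integral(c/cos(c), c)


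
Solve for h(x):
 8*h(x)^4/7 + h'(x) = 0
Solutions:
 h(x) = 7^(1/3)*(1/(C1 + 24*x))^(1/3)
 h(x) = 7^(1/3)*(-3^(2/3) - 3*3^(1/6)*I)*(1/(C1 + 8*x))^(1/3)/6
 h(x) = 7^(1/3)*(-3^(2/3) + 3*3^(1/6)*I)*(1/(C1 + 8*x))^(1/3)/6


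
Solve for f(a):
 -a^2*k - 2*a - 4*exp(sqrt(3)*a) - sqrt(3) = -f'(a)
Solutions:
 f(a) = C1 + a^3*k/3 + a^2 + sqrt(3)*a + 4*sqrt(3)*exp(sqrt(3)*a)/3


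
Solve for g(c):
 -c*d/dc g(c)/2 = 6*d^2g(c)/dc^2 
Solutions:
 g(c) = C1 + C2*erf(sqrt(6)*c/12)


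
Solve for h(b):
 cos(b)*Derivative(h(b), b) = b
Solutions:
 h(b) = C1 + Integral(b/cos(b), b)


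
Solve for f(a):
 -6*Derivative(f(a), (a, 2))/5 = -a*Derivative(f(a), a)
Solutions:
 f(a) = C1 + C2*erfi(sqrt(15)*a/6)


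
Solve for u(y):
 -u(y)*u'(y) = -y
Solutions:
 u(y) = -sqrt(C1 + y^2)
 u(y) = sqrt(C1 + y^2)


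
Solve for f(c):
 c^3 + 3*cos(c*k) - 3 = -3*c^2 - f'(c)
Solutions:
 f(c) = C1 - c^4/4 - c^3 + 3*c - 3*sin(c*k)/k


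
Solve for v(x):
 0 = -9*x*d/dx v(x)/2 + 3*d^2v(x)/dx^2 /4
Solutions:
 v(x) = C1 + C2*erfi(sqrt(3)*x)


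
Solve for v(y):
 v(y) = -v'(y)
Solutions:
 v(y) = C1*exp(-y)


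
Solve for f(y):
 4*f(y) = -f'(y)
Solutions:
 f(y) = C1*exp(-4*y)


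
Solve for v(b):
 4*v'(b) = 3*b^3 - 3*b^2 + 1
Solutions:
 v(b) = C1 + 3*b^4/16 - b^3/4 + b/4


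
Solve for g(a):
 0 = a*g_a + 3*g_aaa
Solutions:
 g(a) = C1 + Integral(C2*airyai(-3^(2/3)*a/3) + C3*airybi(-3^(2/3)*a/3), a)


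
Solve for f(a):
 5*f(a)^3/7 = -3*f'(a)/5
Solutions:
 f(a) = -sqrt(42)*sqrt(-1/(C1 - 25*a))/2
 f(a) = sqrt(42)*sqrt(-1/(C1 - 25*a))/2


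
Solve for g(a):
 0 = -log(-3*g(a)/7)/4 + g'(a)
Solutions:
 -4*Integral(1/(log(-_y) - log(7) + log(3)), (_y, g(a))) = C1 - a


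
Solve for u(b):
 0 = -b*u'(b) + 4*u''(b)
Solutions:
 u(b) = C1 + C2*erfi(sqrt(2)*b/4)


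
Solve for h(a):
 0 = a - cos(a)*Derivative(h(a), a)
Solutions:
 h(a) = C1 + Integral(a/cos(a), a)


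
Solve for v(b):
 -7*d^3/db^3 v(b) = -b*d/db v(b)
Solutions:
 v(b) = C1 + Integral(C2*airyai(7^(2/3)*b/7) + C3*airybi(7^(2/3)*b/7), b)


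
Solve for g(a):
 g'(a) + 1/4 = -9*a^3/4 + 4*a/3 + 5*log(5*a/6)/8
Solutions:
 g(a) = C1 - 9*a^4/16 + 2*a^2/3 + 5*a*log(a)/8 - 5*a*log(6)/8 - 7*a/8 + 5*a*log(5)/8


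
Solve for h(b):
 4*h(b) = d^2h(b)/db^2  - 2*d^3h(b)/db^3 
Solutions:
 h(b) = C1*exp(b*((12*sqrt(321) + 215)^(-1/3) + 2 + (12*sqrt(321) + 215)^(1/3))/12)*sin(sqrt(3)*b*(-(12*sqrt(321) + 215)^(1/3) + (12*sqrt(321) + 215)^(-1/3))/12) + C2*exp(b*((12*sqrt(321) + 215)^(-1/3) + 2 + (12*sqrt(321) + 215)^(1/3))/12)*cos(sqrt(3)*b*(-(12*sqrt(321) + 215)^(1/3) + (12*sqrt(321) + 215)^(-1/3))/12) + C3*exp(b*(-(12*sqrt(321) + 215)^(1/3) - 1/(12*sqrt(321) + 215)^(1/3) + 1)/6)


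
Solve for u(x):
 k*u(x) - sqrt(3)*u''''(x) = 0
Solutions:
 u(x) = C1*exp(-3^(7/8)*k^(1/4)*x/3) + C2*exp(3^(7/8)*k^(1/4)*x/3) + C3*exp(-3^(7/8)*I*k^(1/4)*x/3) + C4*exp(3^(7/8)*I*k^(1/4)*x/3)


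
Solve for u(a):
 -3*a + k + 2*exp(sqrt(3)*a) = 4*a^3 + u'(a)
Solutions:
 u(a) = C1 - a^4 - 3*a^2/2 + a*k + 2*sqrt(3)*exp(sqrt(3)*a)/3


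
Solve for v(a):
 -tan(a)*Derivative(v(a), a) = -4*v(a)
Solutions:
 v(a) = C1*sin(a)^4


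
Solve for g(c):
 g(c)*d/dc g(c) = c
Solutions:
 g(c) = -sqrt(C1 + c^2)
 g(c) = sqrt(C1 + c^2)


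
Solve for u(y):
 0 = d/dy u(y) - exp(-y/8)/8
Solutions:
 u(y) = C1 - 1/exp(y)^(1/8)


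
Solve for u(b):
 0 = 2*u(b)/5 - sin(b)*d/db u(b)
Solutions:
 u(b) = C1*(cos(b) - 1)^(1/5)/(cos(b) + 1)^(1/5)


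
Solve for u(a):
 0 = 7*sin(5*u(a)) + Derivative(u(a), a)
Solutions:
 u(a) = -acos((-C1 - exp(70*a))/(C1 - exp(70*a)))/5 + 2*pi/5
 u(a) = acos((-C1 - exp(70*a))/(C1 - exp(70*a)))/5


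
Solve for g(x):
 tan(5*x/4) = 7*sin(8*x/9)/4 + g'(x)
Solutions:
 g(x) = C1 - 4*log(cos(5*x/4))/5 + 63*cos(8*x/9)/32


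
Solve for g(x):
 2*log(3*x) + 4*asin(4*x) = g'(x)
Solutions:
 g(x) = C1 + 2*x*log(x) + 4*x*asin(4*x) - 2*x + 2*x*log(3) + sqrt(1 - 16*x^2)


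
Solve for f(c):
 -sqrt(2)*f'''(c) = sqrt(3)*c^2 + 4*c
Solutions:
 f(c) = C1 + C2*c + C3*c^2 - sqrt(6)*c^5/120 - sqrt(2)*c^4/12


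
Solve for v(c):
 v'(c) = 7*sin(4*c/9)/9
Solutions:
 v(c) = C1 - 7*cos(4*c/9)/4


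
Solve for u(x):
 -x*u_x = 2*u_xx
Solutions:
 u(x) = C1 + C2*erf(x/2)


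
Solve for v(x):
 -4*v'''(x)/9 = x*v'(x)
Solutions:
 v(x) = C1 + Integral(C2*airyai(-2^(1/3)*3^(2/3)*x/2) + C3*airybi(-2^(1/3)*3^(2/3)*x/2), x)


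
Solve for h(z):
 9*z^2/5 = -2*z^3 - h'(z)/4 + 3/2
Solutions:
 h(z) = C1 - 2*z^4 - 12*z^3/5 + 6*z


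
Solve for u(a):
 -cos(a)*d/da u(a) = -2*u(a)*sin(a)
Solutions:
 u(a) = C1/cos(a)^2


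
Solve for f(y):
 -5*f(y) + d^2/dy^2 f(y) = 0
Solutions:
 f(y) = C1*exp(-sqrt(5)*y) + C2*exp(sqrt(5)*y)


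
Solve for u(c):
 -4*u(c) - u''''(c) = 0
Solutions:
 u(c) = (C1*sin(c) + C2*cos(c))*exp(-c) + (C3*sin(c) + C4*cos(c))*exp(c)


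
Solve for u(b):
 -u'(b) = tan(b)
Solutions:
 u(b) = C1 + log(cos(b))


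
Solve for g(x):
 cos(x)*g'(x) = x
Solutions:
 g(x) = C1 + Integral(x/cos(x), x)


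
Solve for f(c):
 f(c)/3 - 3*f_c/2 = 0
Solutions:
 f(c) = C1*exp(2*c/9)


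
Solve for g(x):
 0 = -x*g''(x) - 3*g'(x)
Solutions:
 g(x) = C1 + C2/x^2


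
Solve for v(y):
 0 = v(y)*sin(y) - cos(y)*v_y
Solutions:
 v(y) = C1/cos(y)


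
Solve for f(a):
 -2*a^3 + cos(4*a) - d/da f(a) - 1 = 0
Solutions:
 f(a) = C1 - a^4/2 - a + sin(4*a)/4


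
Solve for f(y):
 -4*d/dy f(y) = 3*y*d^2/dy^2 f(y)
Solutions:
 f(y) = C1 + C2/y^(1/3)


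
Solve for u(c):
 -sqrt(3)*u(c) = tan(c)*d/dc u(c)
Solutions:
 u(c) = C1/sin(c)^(sqrt(3))


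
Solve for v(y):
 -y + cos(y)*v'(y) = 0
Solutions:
 v(y) = C1 + Integral(y/cos(y), y)


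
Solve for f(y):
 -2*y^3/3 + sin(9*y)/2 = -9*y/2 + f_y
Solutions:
 f(y) = C1 - y^4/6 + 9*y^2/4 - cos(9*y)/18


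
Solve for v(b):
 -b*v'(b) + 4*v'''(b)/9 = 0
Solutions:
 v(b) = C1 + Integral(C2*airyai(2^(1/3)*3^(2/3)*b/2) + C3*airybi(2^(1/3)*3^(2/3)*b/2), b)


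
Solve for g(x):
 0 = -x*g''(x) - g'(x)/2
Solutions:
 g(x) = C1 + C2*sqrt(x)


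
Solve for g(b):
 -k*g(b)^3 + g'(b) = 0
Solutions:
 g(b) = -sqrt(2)*sqrt(-1/(C1 + b*k))/2
 g(b) = sqrt(2)*sqrt(-1/(C1 + b*k))/2


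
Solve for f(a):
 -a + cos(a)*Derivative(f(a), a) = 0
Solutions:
 f(a) = C1 + Integral(a/cos(a), a)


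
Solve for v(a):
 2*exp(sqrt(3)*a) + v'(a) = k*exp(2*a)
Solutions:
 v(a) = C1 + k*exp(2*a)/2 - 2*sqrt(3)*exp(sqrt(3)*a)/3


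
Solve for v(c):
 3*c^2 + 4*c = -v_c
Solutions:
 v(c) = C1 - c^3 - 2*c^2


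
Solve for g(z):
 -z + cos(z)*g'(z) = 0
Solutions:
 g(z) = C1 + Integral(z/cos(z), z)


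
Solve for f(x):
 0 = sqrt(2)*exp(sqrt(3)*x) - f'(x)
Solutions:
 f(x) = C1 + sqrt(6)*exp(sqrt(3)*x)/3


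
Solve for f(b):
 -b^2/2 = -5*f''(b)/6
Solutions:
 f(b) = C1 + C2*b + b^4/20


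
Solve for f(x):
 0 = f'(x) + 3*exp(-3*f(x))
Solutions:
 f(x) = log(C1 - 9*x)/3
 f(x) = log((-3^(1/3) - 3^(5/6)*I)*(C1 - 3*x)^(1/3)/2)
 f(x) = log((-3^(1/3) + 3^(5/6)*I)*(C1 - 3*x)^(1/3)/2)


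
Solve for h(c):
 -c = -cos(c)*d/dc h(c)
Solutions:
 h(c) = C1 + Integral(c/cos(c), c)


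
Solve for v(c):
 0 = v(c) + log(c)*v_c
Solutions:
 v(c) = C1*exp(-li(c))


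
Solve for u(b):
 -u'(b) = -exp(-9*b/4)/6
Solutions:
 u(b) = C1 - 2*exp(-9*b/4)/27


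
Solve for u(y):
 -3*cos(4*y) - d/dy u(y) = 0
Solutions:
 u(y) = C1 - 3*sin(4*y)/4


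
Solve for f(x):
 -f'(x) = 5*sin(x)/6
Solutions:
 f(x) = C1 + 5*cos(x)/6


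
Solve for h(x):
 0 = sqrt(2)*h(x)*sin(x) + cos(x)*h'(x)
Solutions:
 h(x) = C1*cos(x)^(sqrt(2))


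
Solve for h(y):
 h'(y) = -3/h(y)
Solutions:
 h(y) = -sqrt(C1 - 6*y)
 h(y) = sqrt(C1 - 6*y)


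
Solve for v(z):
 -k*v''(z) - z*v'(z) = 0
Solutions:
 v(z) = C1 + C2*sqrt(k)*erf(sqrt(2)*z*sqrt(1/k)/2)


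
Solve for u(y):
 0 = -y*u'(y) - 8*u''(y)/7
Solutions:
 u(y) = C1 + C2*erf(sqrt(7)*y/4)


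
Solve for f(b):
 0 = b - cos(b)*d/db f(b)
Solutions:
 f(b) = C1 + Integral(b/cos(b), b)


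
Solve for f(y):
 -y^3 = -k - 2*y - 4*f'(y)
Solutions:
 f(y) = C1 - k*y/4 + y^4/16 - y^2/4


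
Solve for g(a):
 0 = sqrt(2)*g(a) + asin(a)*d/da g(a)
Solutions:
 g(a) = C1*exp(-sqrt(2)*Integral(1/asin(a), a))


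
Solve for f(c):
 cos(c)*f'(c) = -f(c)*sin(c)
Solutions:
 f(c) = C1*cos(c)


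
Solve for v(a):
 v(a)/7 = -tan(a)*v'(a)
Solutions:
 v(a) = C1/sin(a)^(1/7)


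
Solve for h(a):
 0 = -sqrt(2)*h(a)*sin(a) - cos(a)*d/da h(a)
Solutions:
 h(a) = C1*cos(a)^(sqrt(2))


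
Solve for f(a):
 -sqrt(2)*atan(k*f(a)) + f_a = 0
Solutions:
 Integral(1/atan(_y*k), (_y, f(a))) = C1 + sqrt(2)*a


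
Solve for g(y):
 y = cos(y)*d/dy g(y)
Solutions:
 g(y) = C1 + Integral(y/cos(y), y)


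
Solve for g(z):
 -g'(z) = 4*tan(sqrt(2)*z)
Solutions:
 g(z) = C1 + 2*sqrt(2)*log(cos(sqrt(2)*z))


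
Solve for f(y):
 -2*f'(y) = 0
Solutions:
 f(y) = C1


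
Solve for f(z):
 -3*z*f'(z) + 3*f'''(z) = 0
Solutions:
 f(z) = C1 + Integral(C2*airyai(z) + C3*airybi(z), z)


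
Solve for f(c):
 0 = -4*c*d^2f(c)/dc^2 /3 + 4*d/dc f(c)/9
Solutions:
 f(c) = C1 + C2*c^(4/3)


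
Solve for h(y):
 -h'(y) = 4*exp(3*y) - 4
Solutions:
 h(y) = C1 + 4*y - 4*exp(3*y)/3


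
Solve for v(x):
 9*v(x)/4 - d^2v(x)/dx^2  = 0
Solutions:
 v(x) = C1*exp(-3*x/2) + C2*exp(3*x/2)


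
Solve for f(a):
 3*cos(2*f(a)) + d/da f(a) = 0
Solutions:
 f(a) = -asin((C1 + exp(12*a))/(C1 - exp(12*a)))/2 + pi/2
 f(a) = asin((C1 + exp(12*a))/(C1 - exp(12*a)))/2


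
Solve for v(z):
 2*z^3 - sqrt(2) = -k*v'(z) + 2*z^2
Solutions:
 v(z) = C1 - z^4/(2*k) + 2*z^3/(3*k) + sqrt(2)*z/k


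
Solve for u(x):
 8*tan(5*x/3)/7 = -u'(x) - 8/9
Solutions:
 u(x) = C1 - 8*x/9 + 24*log(cos(5*x/3))/35


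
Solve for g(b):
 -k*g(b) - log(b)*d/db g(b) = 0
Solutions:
 g(b) = C1*exp(-k*li(b))


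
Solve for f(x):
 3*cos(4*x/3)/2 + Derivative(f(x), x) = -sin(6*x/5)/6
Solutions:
 f(x) = C1 - 9*sin(4*x/3)/8 + 5*cos(6*x/5)/36


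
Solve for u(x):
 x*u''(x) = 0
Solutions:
 u(x) = C1 + C2*x


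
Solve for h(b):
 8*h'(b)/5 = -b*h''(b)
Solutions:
 h(b) = C1 + C2/b^(3/5)


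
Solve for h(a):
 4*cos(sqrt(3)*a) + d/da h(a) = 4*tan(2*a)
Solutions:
 h(a) = C1 - 2*log(cos(2*a)) - 4*sqrt(3)*sin(sqrt(3)*a)/3


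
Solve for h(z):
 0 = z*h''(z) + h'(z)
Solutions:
 h(z) = C1 + C2*log(z)


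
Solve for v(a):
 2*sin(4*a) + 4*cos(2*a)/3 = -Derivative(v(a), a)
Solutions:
 v(a) = C1 - 2*sin(2*a)/3 + cos(4*a)/2


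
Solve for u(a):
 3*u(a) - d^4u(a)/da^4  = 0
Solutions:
 u(a) = C1*exp(-3^(1/4)*a) + C2*exp(3^(1/4)*a) + C3*sin(3^(1/4)*a) + C4*cos(3^(1/4)*a)


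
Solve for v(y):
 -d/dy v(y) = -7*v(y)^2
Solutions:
 v(y) = -1/(C1 + 7*y)


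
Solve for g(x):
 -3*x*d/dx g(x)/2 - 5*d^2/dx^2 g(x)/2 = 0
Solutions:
 g(x) = C1 + C2*erf(sqrt(30)*x/10)


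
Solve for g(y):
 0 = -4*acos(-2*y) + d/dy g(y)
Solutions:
 g(y) = C1 + 4*y*acos(-2*y) + 2*sqrt(1 - 4*y^2)


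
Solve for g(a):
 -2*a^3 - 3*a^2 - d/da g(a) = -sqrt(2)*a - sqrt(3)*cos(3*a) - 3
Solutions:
 g(a) = C1 - a^4/2 - a^3 + sqrt(2)*a^2/2 + 3*a + sqrt(3)*sin(3*a)/3


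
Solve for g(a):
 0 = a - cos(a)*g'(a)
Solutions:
 g(a) = C1 + Integral(a/cos(a), a)


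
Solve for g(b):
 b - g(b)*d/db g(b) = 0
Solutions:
 g(b) = -sqrt(C1 + b^2)
 g(b) = sqrt(C1 + b^2)


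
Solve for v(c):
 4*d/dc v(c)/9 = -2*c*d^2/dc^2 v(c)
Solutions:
 v(c) = C1 + C2*c^(7/9)


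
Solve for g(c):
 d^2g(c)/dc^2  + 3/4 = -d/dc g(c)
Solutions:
 g(c) = C1 + C2*exp(-c) - 3*c/4


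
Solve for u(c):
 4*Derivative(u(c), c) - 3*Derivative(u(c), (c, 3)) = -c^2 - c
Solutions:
 u(c) = C1 + C2*exp(-2*sqrt(3)*c/3) + C3*exp(2*sqrt(3)*c/3) - c^3/12 - c^2/8 - 3*c/8


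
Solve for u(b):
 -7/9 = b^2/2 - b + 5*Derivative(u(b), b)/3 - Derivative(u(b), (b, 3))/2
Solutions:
 u(b) = C1 + C2*exp(-sqrt(30)*b/3) + C3*exp(sqrt(30)*b/3) - b^3/10 + 3*b^2/10 - 97*b/150


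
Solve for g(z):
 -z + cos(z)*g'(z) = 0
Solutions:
 g(z) = C1 + Integral(z/cos(z), z)


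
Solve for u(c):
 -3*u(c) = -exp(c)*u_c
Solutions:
 u(c) = C1*exp(-3*exp(-c))


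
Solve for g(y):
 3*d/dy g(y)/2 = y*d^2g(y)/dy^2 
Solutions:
 g(y) = C1 + C2*y^(5/2)


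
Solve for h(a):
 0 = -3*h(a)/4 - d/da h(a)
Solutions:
 h(a) = C1*exp(-3*a/4)


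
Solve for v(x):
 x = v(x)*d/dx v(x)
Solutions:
 v(x) = -sqrt(C1 + x^2)
 v(x) = sqrt(C1 + x^2)


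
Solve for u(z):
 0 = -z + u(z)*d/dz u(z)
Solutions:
 u(z) = -sqrt(C1 + z^2)
 u(z) = sqrt(C1 + z^2)


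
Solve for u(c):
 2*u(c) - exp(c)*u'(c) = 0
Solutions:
 u(c) = C1*exp(-2*exp(-c))


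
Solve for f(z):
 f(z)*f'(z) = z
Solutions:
 f(z) = -sqrt(C1 + z^2)
 f(z) = sqrt(C1 + z^2)


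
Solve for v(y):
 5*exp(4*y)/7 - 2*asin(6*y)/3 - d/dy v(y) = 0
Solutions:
 v(y) = C1 - 2*y*asin(6*y)/3 - sqrt(1 - 36*y^2)/9 + 5*exp(4*y)/28


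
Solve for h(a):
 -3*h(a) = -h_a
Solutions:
 h(a) = C1*exp(3*a)


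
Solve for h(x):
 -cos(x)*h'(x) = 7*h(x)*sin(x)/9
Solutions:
 h(x) = C1*cos(x)^(7/9)


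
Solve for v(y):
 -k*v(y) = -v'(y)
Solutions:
 v(y) = C1*exp(k*y)


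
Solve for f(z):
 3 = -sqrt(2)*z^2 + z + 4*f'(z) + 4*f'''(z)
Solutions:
 f(z) = C1 + C2*sin(z) + C3*cos(z) + sqrt(2)*z^3/12 - z^2/8 - sqrt(2)*z/2 + 3*z/4


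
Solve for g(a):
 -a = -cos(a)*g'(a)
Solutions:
 g(a) = C1 + Integral(a/cos(a), a)


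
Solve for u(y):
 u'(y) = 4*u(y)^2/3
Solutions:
 u(y) = -3/(C1 + 4*y)


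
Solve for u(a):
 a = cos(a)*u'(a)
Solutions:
 u(a) = C1 + Integral(a/cos(a), a)


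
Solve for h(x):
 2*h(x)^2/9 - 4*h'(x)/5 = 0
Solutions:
 h(x) = -18/(C1 + 5*x)


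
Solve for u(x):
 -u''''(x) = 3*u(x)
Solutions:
 u(x) = (C1*sin(sqrt(2)*3^(1/4)*x/2) + C2*cos(sqrt(2)*3^(1/4)*x/2))*exp(-sqrt(2)*3^(1/4)*x/2) + (C3*sin(sqrt(2)*3^(1/4)*x/2) + C4*cos(sqrt(2)*3^(1/4)*x/2))*exp(sqrt(2)*3^(1/4)*x/2)


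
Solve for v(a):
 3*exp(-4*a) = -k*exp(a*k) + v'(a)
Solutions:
 v(a) = C1 + exp(a*k) - 3*exp(-4*a)/4


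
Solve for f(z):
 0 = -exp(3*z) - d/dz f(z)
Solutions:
 f(z) = C1 - exp(3*z)/3


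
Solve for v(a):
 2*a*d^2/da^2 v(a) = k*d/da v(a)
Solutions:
 v(a) = C1 + a^(re(k)/2 + 1)*(C2*sin(log(a)*Abs(im(k))/2) + C3*cos(log(a)*im(k)/2))


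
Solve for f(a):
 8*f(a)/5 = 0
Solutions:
 f(a) = 0


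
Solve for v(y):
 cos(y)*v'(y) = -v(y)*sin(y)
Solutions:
 v(y) = C1*cos(y)


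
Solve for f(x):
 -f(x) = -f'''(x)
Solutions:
 f(x) = C3*exp(x) + (C1*sin(sqrt(3)*x/2) + C2*cos(sqrt(3)*x/2))*exp(-x/2)


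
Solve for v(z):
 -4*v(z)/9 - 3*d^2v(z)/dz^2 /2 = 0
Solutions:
 v(z) = C1*sin(2*sqrt(6)*z/9) + C2*cos(2*sqrt(6)*z/9)


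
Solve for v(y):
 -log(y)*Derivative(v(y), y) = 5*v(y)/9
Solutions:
 v(y) = C1*exp(-5*li(y)/9)


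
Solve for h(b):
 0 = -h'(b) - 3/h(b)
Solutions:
 h(b) = -sqrt(C1 - 6*b)
 h(b) = sqrt(C1 - 6*b)


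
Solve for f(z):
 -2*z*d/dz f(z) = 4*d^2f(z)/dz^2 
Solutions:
 f(z) = C1 + C2*erf(z/2)


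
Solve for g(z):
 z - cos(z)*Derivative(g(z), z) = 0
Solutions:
 g(z) = C1 + Integral(z/cos(z), z)


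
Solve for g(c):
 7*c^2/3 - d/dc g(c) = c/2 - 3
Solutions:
 g(c) = C1 + 7*c^3/9 - c^2/4 + 3*c


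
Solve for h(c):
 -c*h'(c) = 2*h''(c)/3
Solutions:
 h(c) = C1 + C2*erf(sqrt(3)*c/2)


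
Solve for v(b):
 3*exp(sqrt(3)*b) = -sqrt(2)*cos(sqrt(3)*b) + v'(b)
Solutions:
 v(b) = C1 + sqrt(3)*exp(sqrt(3)*b) + sqrt(6)*sin(sqrt(3)*b)/3


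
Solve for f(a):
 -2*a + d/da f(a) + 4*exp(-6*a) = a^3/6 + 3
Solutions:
 f(a) = C1 + a^4/24 + a^2 + 3*a + 2*exp(-6*a)/3


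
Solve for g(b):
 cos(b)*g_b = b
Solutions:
 g(b) = C1 + Integral(b/cos(b), b)


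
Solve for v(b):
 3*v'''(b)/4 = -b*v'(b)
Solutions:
 v(b) = C1 + Integral(C2*airyai(-6^(2/3)*b/3) + C3*airybi(-6^(2/3)*b/3), b)


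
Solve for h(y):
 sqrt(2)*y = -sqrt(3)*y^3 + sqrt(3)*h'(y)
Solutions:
 h(y) = C1 + y^4/4 + sqrt(6)*y^2/6


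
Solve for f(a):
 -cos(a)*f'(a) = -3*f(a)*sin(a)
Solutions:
 f(a) = C1/cos(a)^3


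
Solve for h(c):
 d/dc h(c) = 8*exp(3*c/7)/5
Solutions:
 h(c) = C1 + 56*exp(3*c/7)/15


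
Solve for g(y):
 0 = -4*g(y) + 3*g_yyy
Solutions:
 g(y) = C3*exp(6^(2/3)*y/3) + (C1*sin(2^(2/3)*3^(1/6)*y/2) + C2*cos(2^(2/3)*3^(1/6)*y/2))*exp(-6^(2/3)*y/6)


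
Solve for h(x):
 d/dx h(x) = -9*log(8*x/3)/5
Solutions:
 h(x) = C1 - 9*x*log(x)/5 - 27*x*log(2)/5 + 9*x/5 + 9*x*log(3)/5


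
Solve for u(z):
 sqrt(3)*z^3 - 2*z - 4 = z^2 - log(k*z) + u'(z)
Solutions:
 u(z) = C1 + sqrt(3)*z^4/4 - z^3/3 - z^2 + z*log(k*z) - 5*z


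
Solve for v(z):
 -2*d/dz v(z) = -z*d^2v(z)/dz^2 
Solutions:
 v(z) = C1 + C2*z^3


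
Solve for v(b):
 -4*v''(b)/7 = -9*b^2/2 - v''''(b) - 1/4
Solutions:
 v(b) = C1 + C2*b + C3*exp(-2*sqrt(7)*b/7) + C4*exp(2*sqrt(7)*b/7) + 21*b^4/32 + 14*b^2


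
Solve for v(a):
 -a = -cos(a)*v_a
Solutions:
 v(a) = C1 + Integral(a/cos(a), a)


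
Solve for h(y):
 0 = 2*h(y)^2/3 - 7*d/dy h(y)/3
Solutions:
 h(y) = -7/(C1 + 2*y)


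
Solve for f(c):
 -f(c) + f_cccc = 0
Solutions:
 f(c) = C1*exp(-c) + C2*exp(c) + C3*sin(c) + C4*cos(c)


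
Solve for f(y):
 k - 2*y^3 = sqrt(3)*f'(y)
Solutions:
 f(y) = C1 + sqrt(3)*k*y/3 - sqrt(3)*y^4/6


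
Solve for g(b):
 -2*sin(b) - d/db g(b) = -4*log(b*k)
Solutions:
 g(b) = C1 + 4*b*log(b*k) - 4*b + 2*cos(b)


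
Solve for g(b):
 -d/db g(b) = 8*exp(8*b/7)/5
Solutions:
 g(b) = C1 - 7*exp(8*b/7)/5


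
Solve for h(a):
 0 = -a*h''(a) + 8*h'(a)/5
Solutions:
 h(a) = C1 + C2*a^(13/5)


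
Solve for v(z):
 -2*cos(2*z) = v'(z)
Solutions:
 v(z) = C1 - sin(2*z)


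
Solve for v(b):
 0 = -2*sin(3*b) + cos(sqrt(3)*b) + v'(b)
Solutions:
 v(b) = C1 - sqrt(3)*sin(sqrt(3)*b)/3 - 2*cos(3*b)/3


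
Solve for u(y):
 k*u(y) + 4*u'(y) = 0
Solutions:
 u(y) = C1*exp(-k*y/4)


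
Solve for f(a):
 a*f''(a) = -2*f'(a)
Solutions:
 f(a) = C1 + C2/a


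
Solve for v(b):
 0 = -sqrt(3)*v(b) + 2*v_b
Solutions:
 v(b) = C1*exp(sqrt(3)*b/2)


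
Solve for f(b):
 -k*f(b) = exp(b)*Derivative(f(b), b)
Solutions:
 f(b) = C1*exp(k*exp(-b))


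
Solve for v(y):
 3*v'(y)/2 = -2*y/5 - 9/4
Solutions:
 v(y) = C1 - 2*y^2/15 - 3*y/2


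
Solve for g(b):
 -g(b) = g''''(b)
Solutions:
 g(b) = (C1*sin(sqrt(2)*b/2) + C2*cos(sqrt(2)*b/2))*exp(-sqrt(2)*b/2) + (C3*sin(sqrt(2)*b/2) + C4*cos(sqrt(2)*b/2))*exp(sqrt(2)*b/2)


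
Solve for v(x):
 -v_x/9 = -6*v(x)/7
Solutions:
 v(x) = C1*exp(54*x/7)


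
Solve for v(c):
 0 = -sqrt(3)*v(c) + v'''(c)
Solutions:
 v(c) = C3*exp(3^(1/6)*c) + (C1*sin(3^(2/3)*c/2) + C2*cos(3^(2/3)*c/2))*exp(-3^(1/6)*c/2)


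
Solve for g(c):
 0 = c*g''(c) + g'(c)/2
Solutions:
 g(c) = C1 + C2*sqrt(c)


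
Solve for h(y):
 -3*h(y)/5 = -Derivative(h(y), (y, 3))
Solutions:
 h(y) = C3*exp(3^(1/3)*5^(2/3)*y/5) + (C1*sin(3^(5/6)*5^(2/3)*y/10) + C2*cos(3^(5/6)*5^(2/3)*y/10))*exp(-3^(1/3)*5^(2/3)*y/10)
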